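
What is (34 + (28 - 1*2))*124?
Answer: 7440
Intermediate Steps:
(34 + (28 - 1*2))*124 = (34 + (28 - 2))*124 = (34 + 26)*124 = 60*124 = 7440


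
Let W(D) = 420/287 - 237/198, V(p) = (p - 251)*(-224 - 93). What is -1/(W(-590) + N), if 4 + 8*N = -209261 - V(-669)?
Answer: 10824/677721581 ≈ 1.5971e-5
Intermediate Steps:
V(p) = 79567 - 317*p (V(p) = (-251 + p)*(-317) = 79567 - 317*p)
W(D) = 721/2706 (W(D) = 420*(1/287) - 237*1/198 = 60/41 - 79/66 = 721/2706)
N = -500905/8 (N = -½ + (-209261 - (79567 - 317*(-669)))/8 = -½ + (-209261 - (79567 + 212073))/8 = -½ + (-209261 - 1*291640)/8 = -½ + (-209261 - 291640)/8 = -½ + (⅛)*(-500901) = -½ - 500901/8 = -500905/8 ≈ -62613.)
-1/(W(-590) + N) = -1/(721/2706 - 500905/8) = -1/(-677721581/10824) = -1*(-10824/677721581) = 10824/677721581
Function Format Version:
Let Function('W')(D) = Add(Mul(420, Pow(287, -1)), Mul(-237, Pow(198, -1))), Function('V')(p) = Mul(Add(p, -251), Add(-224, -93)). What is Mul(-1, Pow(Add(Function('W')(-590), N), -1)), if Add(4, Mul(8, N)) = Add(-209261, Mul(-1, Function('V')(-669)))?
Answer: Rational(10824, 677721581) ≈ 1.5971e-5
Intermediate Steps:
Function('V')(p) = Add(79567, Mul(-317, p)) (Function('V')(p) = Mul(Add(-251, p), -317) = Add(79567, Mul(-317, p)))
Function('W')(D) = Rational(721, 2706) (Function('W')(D) = Add(Mul(420, Rational(1, 287)), Mul(-237, Rational(1, 198))) = Add(Rational(60, 41), Rational(-79, 66)) = Rational(721, 2706))
N = Rational(-500905, 8) (N = Add(Rational(-1, 2), Mul(Rational(1, 8), Add(-209261, Mul(-1, Add(79567, Mul(-317, -669)))))) = Add(Rational(-1, 2), Mul(Rational(1, 8), Add(-209261, Mul(-1, Add(79567, 212073))))) = Add(Rational(-1, 2), Mul(Rational(1, 8), Add(-209261, Mul(-1, 291640)))) = Add(Rational(-1, 2), Mul(Rational(1, 8), Add(-209261, -291640))) = Add(Rational(-1, 2), Mul(Rational(1, 8), -500901)) = Add(Rational(-1, 2), Rational(-500901, 8)) = Rational(-500905, 8) ≈ -62613.)
Mul(-1, Pow(Add(Function('W')(-590), N), -1)) = Mul(-1, Pow(Add(Rational(721, 2706), Rational(-500905, 8)), -1)) = Mul(-1, Pow(Rational(-677721581, 10824), -1)) = Mul(-1, Rational(-10824, 677721581)) = Rational(10824, 677721581)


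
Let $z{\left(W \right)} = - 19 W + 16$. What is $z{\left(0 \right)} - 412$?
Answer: $-396$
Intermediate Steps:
$z{\left(W \right)} = 16 - 19 W$
$z{\left(0 \right)} - 412 = \left(16 - 0\right) - 412 = \left(16 + 0\right) - 412 = 16 - 412 = -396$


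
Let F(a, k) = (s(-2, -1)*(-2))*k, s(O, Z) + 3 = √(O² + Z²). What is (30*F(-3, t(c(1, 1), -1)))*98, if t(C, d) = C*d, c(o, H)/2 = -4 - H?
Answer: 176400 - 58800*√5 ≈ 44919.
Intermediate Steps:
c(o, H) = -8 - 2*H (c(o, H) = 2*(-4 - H) = -8 - 2*H)
s(O, Z) = -3 + √(O² + Z²)
F(a, k) = k*(6 - 2*√5) (F(a, k) = ((-3 + √((-2)² + (-1)²))*(-2))*k = ((-3 + √(4 + 1))*(-2))*k = ((-3 + √5)*(-2))*k = (6 - 2*√5)*k = k*(6 - 2*√5))
(30*F(-3, t(c(1, 1), -1)))*98 = (30*(2*((-8 - 2*1)*(-1))*(3 - √5)))*98 = (30*(2*((-8 - 2)*(-1))*(3 - √5)))*98 = (30*(2*(-10*(-1))*(3 - √5)))*98 = (30*(2*10*(3 - √5)))*98 = (30*(60 - 20*√5))*98 = (1800 - 600*√5)*98 = 176400 - 58800*√5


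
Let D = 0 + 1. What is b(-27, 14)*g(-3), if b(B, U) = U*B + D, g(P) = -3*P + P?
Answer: -2262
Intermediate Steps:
D = 1
g(P) = -2*P
b(B, U) = 1 + B*U (b(B, U) = U*B + 1 = B*U + 1 = 1 + B*U)
b(-27, 14)*g(-3) = (1 - 27*14)*(-2*(-3)) = (1 - 378)*6 = -377*6 = -2262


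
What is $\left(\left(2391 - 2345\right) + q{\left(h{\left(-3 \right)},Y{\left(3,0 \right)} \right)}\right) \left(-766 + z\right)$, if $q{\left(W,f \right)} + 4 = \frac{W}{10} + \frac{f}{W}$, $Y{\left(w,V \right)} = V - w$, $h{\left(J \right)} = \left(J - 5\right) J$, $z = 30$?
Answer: $- \frac{162932}{5} \approx -32586.0$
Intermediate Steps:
$h{\left(J \right)} = J \left(-5 + J\right)$ ($h{\left(J \right)} = \left(-5 + J\right) J = J \left(-5 + J\right)$)
$q{\left(W,f \right)} = -4 + \frac{W}{10} + \frac{f}{W}$ ($q{\left(W,f \right)} = -4 + \left(\frac{W}{10} + \frac{f}{W}\right) = -4 + \frac{W}{10} + \frac{f}{W}$)
$\left(\left(2391 - 2345\right) + q{\left(h{\left(-3 \right)},Y{\left(3,0 \right)} \right)}\right) \left(-766 + z\right) = \left(\left(2391 - 2345\right) + \left(-4 + \frac{\left(-3\right) \left(-5 - 3\right)}{10} + \frac{0 - 3}{\left(-3\right) \left(-5 - 3\right)}\right)\right) \left(-766 + 30\right) = \left(46 + \left(-4 + \frac{\left(-3\right) \left(-8\right)}{10} + \frac{0 - 3}{\left(-3\right) \left(-8\right)}\right)\right) \left(-736\right) = \left(46 - \left(\frac{8}{5} + \frac{1}{8}\right)\right) \left(-736\right) = \left(46 - \frac{69}{40}\right) \left(-736\right) = \frac{1771}{40} \left(-736\right) = - \frac{162932}{5}$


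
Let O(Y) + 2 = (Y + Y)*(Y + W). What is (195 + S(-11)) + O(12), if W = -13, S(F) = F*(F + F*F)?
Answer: -1041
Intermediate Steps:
S(F) = F*(F + F²)
O(Y) = -2 + 2*Y*(-13 + Y) (O(Y) = -2 + (Y + Y)*(Y - 13) = -2 + (2*Y)*(-13 + Y) = -2 + 2*Y*(-13 + Y))
(195 + S(-11)) + O(12) = (195 + (-11)²*(1 - 11)) + (-2 - 26*12 + 2*12²) = (195 + 121*(-10)) + (-2 - 312 + 2*144) = (195 - 1210) + (-2 - 312 + 288) = -1015 - 26 = -1041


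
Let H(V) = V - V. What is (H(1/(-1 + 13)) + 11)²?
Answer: 121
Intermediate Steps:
H(V) = 0
(H(1/(-1 + 13)) + 11)² = (0 + 11)² = 11² = 121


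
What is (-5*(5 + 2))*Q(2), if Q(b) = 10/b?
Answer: -175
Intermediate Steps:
(-5*(5 + 2))*Q(2) = (-5*(5 + 2))*(10/2) = (-35)*(10*(½)) = -5*7*5 = -35*5 = -175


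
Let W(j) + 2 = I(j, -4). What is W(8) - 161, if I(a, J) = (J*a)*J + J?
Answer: -39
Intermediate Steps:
I(a, J) = J + a*J² (I(a, J) = a*J² + J = J + a*J²)
W(j) = -6 + 16*j (W(j) = -2 - 4*(1 - 4*j) = -2 + (-4 + 16*j) = -6 + 16*j)
W(8) - 161 = (-6 + 16*8) - 161 = (-6 + 128) - 161 = 122 - 161 = -39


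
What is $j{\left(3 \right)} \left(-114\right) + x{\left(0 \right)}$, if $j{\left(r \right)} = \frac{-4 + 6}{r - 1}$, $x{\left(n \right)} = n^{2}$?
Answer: $-114$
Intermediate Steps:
$j{\left(r \right)} = \frac{2}{-1 + r}$
$j{\left(3 \right)} \left(-114\right) + x{\left(0 \right)} = \frac{2}{-1 + 3} \left(-114\right) + 0^{2} = \frac{2}{2} \left(-114\right) + 0 = 2 \cdot \frac{1}{2} \left(-114\right) + 0 = 1 \left(-114\right) + 0 = -114 + 0 = -114$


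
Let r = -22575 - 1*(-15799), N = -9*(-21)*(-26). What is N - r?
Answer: 1862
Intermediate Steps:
N = -4914 (N = 189*(-26) = -4914)
r = -6776 (r = -22575 + 15799 = -6776)
N - r = -4914 - 1*(-6776) = -4914 + 6776 = 1862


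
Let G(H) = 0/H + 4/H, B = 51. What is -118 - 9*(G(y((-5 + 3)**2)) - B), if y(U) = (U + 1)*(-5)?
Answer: 8561/25 ≈ 342.44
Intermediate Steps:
y(U) = -5 - 5*U (y(U) = (1 + U)*(-5) = -5 - 5*U)
G(H) = 4/H (G(H) = 0 + 4/H = 4/H)
-118 - 9*(G(y((-5 + 3)**2)) - B) = -118 - 9*(4/(-5 - 5*(-5 + 3)**2) - 1*51) = -118 - 9*(4/(-5 - 5*(-2)**2) - 51) = -118 - 9*(4/(-5 - 5*4) - 51) = -118 - 9*(4/(-5 - 20) - 51) = -118 - 9*(4/(-25) - 51) = -118 - 9*(4*(-1/25) - 51) = -118 - 9*(-4/25 - 51) = -118 - 9*(-1279/25) = -118 + 11511/25 = 8561/25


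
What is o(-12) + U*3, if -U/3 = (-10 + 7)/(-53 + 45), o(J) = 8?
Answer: 37/8 ≈ 4.6250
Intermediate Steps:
U = -9/8 (U = -3*(-10 + 7)/(-53 + 45) = -(-9)/(-8) = -(-9)*(-1)/8 = -3*3/8 = -9/8 ≈ -1.1250)
o(-12) + U*3 = 8 - 9/8*3 = 8 - 27/8 = 37/8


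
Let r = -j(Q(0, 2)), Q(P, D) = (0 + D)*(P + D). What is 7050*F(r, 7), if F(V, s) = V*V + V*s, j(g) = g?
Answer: -84600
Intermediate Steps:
Q(P, D) = D*(D + P)
r = -4 (r = -2*(2 + 0) = -2*2 = -1*4 = -4)
F(V, s) = V² + V*s
7050*F(r, 7) = 7050*(-4*(-4 + 7)) = 7050*(-4*3) = 7050*(-12) = -84600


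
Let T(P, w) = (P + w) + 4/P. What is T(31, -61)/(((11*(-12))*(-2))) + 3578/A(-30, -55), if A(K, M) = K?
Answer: -2442511/20460 ≈ -119.38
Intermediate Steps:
T(P, w) = P + w + 4/P
T(31, -61)/(((11*(-12))*(-2))) + 3578/A(-30, -55) = (31 - 61 + 4/31)/(((11*(-12))*(-2))) + 3578/(-30) = (31 - 61 + 4*(1/31))/((-132*(-2))) + 3578*(-1/30) = (31 - 61 + 4/31)/264 - 1789/15 = -926/31*1/264 - 1789/15 = -463/4092 - 1789/15 = -2442511/20460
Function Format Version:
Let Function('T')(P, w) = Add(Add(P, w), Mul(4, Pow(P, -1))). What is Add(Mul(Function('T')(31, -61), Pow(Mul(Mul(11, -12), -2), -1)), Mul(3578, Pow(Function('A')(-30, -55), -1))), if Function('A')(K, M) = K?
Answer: Rational(-2442511, 20460) ≈ -119.38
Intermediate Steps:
Function('T')(P, w) = Add(P, w, Mul(4, Pow(P, -1)))
Add(Mul(Function('T')(31, -61), Pow(Mul(Mul(11, -12), -2), -1)), Mul(3578, Pow(Function('A')(-30, -55), -1))) = Add(Mul(Add(31, -61, Mul(4, Pow(31, -1))), Pow(Mul(Mul(11, -12), -2), -1)), Mul(3578, Pow(-30, -1))) = Add(Mul(Add(31, -61, Mul(4, Rational(1, 31))), Pow(Mul(-132, -2), -1)), Mul(3578, Rational(-1, 30))) = Add(Mul(Add(31, -61, Rational(4, 31)), Pow(264, -1)), Rational(-1789, 15)) = Add(Mul(Rational(-926, 31), Rational(1, 264)), Rational(-1789, 15)) = Add(Rational(-463, 4092), Rational(-1789, 15)) = Rational(-2442511, 20460)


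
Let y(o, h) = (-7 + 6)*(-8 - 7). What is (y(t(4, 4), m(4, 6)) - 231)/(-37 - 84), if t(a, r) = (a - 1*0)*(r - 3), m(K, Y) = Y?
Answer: 216/121 ≈ 1.7851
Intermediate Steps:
t(a, r) = a*(-3 + r) (t(a, r) = (a + 0)*(-3 + r) = a*(-3 + r))
y(o, h) = 15 (y(o, h) = -1*(-15) = 15)
(y(t(4, 4), m(4, 6)) - 231)/(-37 - 84) = (15 - 231)/(-37 - 84) = -216/(-121) = -216*(-1/121) = 216/121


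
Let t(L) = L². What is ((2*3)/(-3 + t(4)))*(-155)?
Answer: -930/13 ≈ -71.538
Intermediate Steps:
((2*3)/(-3 + t(4)))*(-155) = ((2*3)/(-3 + 4²))*(-155) = (6/(-3 + 16))*(-155) = (6/13)*(-155) = -930/13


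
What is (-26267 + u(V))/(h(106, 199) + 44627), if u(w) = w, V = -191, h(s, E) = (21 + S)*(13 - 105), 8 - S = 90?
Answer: -26458/50239 ≈ -0.52664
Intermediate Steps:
S = -82 (S = 8 - 1*90 = 8 - 90 = -82)
h(s, E) = 5612 (h(s, E) = (21 - 82)*(13 - 105) = -61*(-92) = 5612)
(-26267 + u(V))/(h(106, 199) + 44627) = (-26267 - 191)/(5612 + 44627) = -26458/50239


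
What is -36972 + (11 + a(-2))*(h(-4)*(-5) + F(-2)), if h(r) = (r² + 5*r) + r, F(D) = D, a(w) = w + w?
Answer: -36706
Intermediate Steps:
a(w) = 2*w
h(r) = r² + 6*r
-36972 + (11 + a(-2))*(h(-4)*(-5) + F(-2)) = -36972 + (11 + 2*(-2))*(-4*(6 - 4)*(-5) - 2) = -36972 + (11 - 4)*(-4*2*(-5) - 2) = -36972 + 7*(-8*(-5) - 2) = -36972 + 7*(40 - 2) = -36972 + 7*38 = -36972 + 266 = -36706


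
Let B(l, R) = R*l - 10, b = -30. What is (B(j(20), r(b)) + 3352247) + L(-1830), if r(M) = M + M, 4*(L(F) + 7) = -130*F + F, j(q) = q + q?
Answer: 6817695/2 ≈ 3.4088e+6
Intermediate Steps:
j(q) = 2*q
L(F) = -7 - 129*F/4 (L(F) = -7 + (-130*F + F)/4 = -7 + (-129*F)/4 = -7 - 129*F/4)
r(M) = 2*M
B(l, R) = -10 + R*l
(B(j(20), r(b)) + 3352247) + L(-1830) = ((-10 + (2*(-30))*(2*20)) + 3352247) + (-7 - 129/4*(-1830)) = ((-10 - 60*40) + 3352247) + (-7 + 118035/2) = ((-10 - 2400) + 3352247) + 118021/2 = (-2410 + 3352247) + 118021/2 = 3349837 + 118021/2 = 6817695/2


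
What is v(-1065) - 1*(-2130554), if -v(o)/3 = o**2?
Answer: -1272121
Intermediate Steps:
v(o) = -3*o**2
v(-1065) - 1*(-2130554) = -3*(-1065)**2 - 1*(-2130554) = -3*1134225 + 2130554 = -3402675 + 2130554 = -1272121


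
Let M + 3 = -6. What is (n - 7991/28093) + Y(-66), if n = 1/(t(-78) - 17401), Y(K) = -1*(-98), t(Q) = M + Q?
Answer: 48006682931/491290384 ≈ 97.715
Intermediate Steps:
M = -9 (M = -3 - 6 = -9)
t(Q) = -9 + Q
Y(K) = 98
n = -1/17488 (n = 1/((-9 - 78) - 17401) = 1/(-87 - 17401) = 1/(-17488) = -1/17488 ≈ -5.7182e-5)
(n - 7991/28093) + Y(-66) = (-1/17488 - 7991/28093) + 98 = -139774701/491290384 + 98 = 48006682931/491290384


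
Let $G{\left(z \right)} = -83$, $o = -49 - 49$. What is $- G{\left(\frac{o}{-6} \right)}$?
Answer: $83$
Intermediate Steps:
$o = -98$ ($o = -49 - 49 = -98$)
$- G{\left(\frac{o}{-6} \right)} = \left(-1\right) \left(-83\right) = 83$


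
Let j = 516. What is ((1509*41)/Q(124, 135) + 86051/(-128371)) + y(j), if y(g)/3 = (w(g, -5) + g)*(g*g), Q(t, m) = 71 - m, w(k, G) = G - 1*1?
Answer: 3346853488037257/8215744 ≈ 4.0737e+8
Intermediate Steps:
w(k, G) = -1 + G (w(k, G) = G - 1 = -1 + G)
y(g) = 3*g**2*(-6 + g) (y(g) = 3*(((-1 - 5) + g)*(g*g)) = 3*((-6 + g)*g**2) = 3*(g**2*(-6 + g)) = 3*g**2*(-6 + g))
((1509*41)/Q(124, 135) + 86051/(-128371)) + y(j) = ((1509*41)/(71 - 1*135) + 86051/(-128371)) + 3*516**2*(-6 + 516) = (61869/(71 - 135) + 86051*(-1/128371)) + 3*266256*510 = (61869/(-64) - 86051/128371) + 407371680 = (61869*(-1/64) - 86051/128371) + 407371680 = (-61869/64 - 86051/128371) + 407371680 = -7947692663/8215744 + 407371680 = 3346853488037257/8215744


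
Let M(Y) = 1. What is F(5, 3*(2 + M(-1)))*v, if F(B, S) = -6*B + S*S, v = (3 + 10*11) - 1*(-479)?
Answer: 30192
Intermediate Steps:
v = 592 (v = (3 + 110) + 479 = 113 + 479 = 592)
F(B, S) = S² - 6*B (F(B, S) = -6*B + S² = S² - 6*B)
F(5, 3*(2 + M(-1)))*v = ((3*(2 + 1))² - 6*5)*592 = ((3*3)² - 30)*592 = (9² - 30)*592 = (81 - 30)*592 = 51*592 = 30192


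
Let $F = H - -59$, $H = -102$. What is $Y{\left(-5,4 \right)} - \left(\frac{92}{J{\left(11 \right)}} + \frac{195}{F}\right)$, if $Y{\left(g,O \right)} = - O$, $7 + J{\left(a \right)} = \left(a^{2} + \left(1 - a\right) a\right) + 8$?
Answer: $- \frac{920}{129} \approx -7.1318$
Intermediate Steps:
$J{\left(a \right)} = 1 + a^{2} + a \left(1 - a\right)$ ($J{\left(a \right)} = -7 + \left(\left(a^{2} + \left(1 - a\right) a\right) + 8\right) = -7 + \left(\left(a^{2} + a \left(1 - a\right)\right) + 8\right) = -7 + \left(8 + a^{2} + a \left(1 - a\right)\right) = 1 + a^{2} + a \left(1 - a\right)$)
$F = -43$ ($F = -102 - -59 = -102 + 59 = -43$)
$Y{\left(-5,4 \right)} - \left(\frac{92}{J{\left(11 \right)}} + \frac{195}{F}\right) = \left(-1\right) 4 - \left(\frac{92}{1 + 11} + \frac{195}{-43}\right) = -4 - \left(\frac{92}{12} + 195 \left(- \frac{1}{43}\right)\right) = -4 - \left(92 \cdot \frac{1}{12} - \frac{195}{43}\right) = -4 - \left(\frac{23}{3} - \frac{195}{43}\right) = -4 - \frac{404}{129} = - \frac{920}{129}$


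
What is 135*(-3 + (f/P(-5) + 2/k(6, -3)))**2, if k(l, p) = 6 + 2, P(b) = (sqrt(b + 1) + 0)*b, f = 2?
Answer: 81243/80 - 297*I/2 ≈ 1015.5 - 148.5*I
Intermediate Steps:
P(b) = b*sqrt(1 + b) (P(b) = (sqrt(1 + b) + 0)*b = sqrt(1 + b)*b = b*sqrt(1 + b))
k(l, p) = 8
135*(-3 + (f/P(-5) + 2/k(6, -3)))**2 = 135*(-3 + (2/((-5*sqrt(1 - 5))) + 2/8))**2 = 135*(-3 + (2/((-10*I)) + 2*(1/8)))**2 = 135*(-3 + (2/((-10*I)) + 1/4))**2 = 135*(-3 + (2*(I/10) + 1/4))**2 = 135*(-3 + (I/5 + 1/4))**2 = 135*(-3 + (1/4 + I/5))**2 = 135*(-11/4 + I/5)**2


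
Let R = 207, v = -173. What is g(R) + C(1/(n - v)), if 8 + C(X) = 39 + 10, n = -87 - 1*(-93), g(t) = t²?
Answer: 42890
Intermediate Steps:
n = 6 (n = -87 + 93 = 6)
C(X) = 41 (C(X) = -8 + (39 + 10) = -8 + 49 = 41)
g(R) + C(1/(n - v)) = 207² + 41 = 42849 + 41 = 42890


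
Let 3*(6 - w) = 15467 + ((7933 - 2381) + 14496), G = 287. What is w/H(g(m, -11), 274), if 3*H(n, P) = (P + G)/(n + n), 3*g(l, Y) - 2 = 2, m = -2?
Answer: -25816/153 ≈ -168.73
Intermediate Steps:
g(l, Y) = 4/3 (g(l, Y) = ⅔ + (⅓)*2 = ⅔ + ⅔ = 4/3)
H(n, P) = (287 + P)/(6*n) (H(n, P) = ((P + 287)/(n + n))/3 = ((287 + P)/((2*n)))/3 = ((287 + P)*(1/(2*n)))/3 = ((287 + P)/(2*n))/3 = (287 + P)/(6*n))
w = -35497/3 (w = 6 - (15467 + ((7933 - 2381) + 14496))/3 = 6 - (15467 + (5552 + 14496))/3 = 6 - (15467 + 20048)/3 = 6 - ⅓*35515 = 6 - 35515/3 = -35497/3 ≈ -11832.)
w/H(g(m, -11), 274) = -35497*8/(287 + 274)/3 = -35497/(3*((⅙)*(¾)*561)) = -35497/(3*561/8) = -35497/3*8/561 = -25816/153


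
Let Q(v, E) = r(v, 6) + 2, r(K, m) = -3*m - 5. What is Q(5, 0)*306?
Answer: -6426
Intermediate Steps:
r(K, m) = -5 - 3*m
Q(v, E) = -21 (Q(v, E) = (-5 - 3*6) + 2 = (-5 - 18) + 2 = -23 + 2 = -21)
Q(5, 0)*306 = -21*306 = -6426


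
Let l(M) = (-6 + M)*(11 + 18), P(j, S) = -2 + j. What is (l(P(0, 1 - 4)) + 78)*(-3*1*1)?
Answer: 462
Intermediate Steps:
l(M) = -174 + 29*M (l(M) = (-6 + M)*29 = -174 + 29*M)
(l(P(0, 1 - 4)) + 78)*(-3*1*1) = ((-174 + 29*(-2 + 0)) + 78)*(-3*1*1) = ((-174 + 29*(-2)) + 78)*(-3*1) = ((-174 - 58) + 78)*(-3) = (-232 + 78)*(-3) = -154*(-3) = 462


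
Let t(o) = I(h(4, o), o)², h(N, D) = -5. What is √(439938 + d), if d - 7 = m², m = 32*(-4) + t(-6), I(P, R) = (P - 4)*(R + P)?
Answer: √94006874 ≈ 9695.7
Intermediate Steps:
I(P, R) = (-4 + P)*(P + R)
t(o) = (45 - 9*o)² (t(o) = ((-5)² - 4*(-5) - 4*o - 5*o)² = (25 + 20 - 4*o - 5*o)² = (45 - 9*o)²)
m = 9673 (m = 32*(-4) + 81*(-5 - 6)² = -128 + 81*(-11)² = -128 + 81*121 = -128 + 9801 = 9673)
d = 93566936 (d = 7 + 9673² = 7 + 93566929 = 93566936)
√(439938 + d) = √(439938 + 93566936) = √94006874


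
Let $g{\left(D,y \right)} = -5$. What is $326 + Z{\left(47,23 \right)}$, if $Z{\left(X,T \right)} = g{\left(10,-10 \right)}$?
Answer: $321$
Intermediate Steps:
$Z{\left(X,T \right)} = -5$
$326 + Z{\left(47,23 \right)} = 326 - 5 = 321$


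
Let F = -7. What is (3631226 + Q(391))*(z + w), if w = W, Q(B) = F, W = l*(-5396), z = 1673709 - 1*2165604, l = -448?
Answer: 6991959390347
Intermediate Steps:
z = -491895 (z = 1673709 - 2165604 = -491895)
W = 2417408 (W = -448*(-5396) = 2417408)
Q(B) = -7
w = 2417408
(3631226 + Q(391))*(z + w) = (3631226 - 7)*(-491895 + 2417408) = 3631219*1925513 = 6991959390347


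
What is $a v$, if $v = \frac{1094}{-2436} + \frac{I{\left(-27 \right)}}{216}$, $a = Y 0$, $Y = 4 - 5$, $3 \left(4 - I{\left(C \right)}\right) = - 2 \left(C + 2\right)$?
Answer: $0$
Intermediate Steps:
$I{\left(C \right)} = \frac{16}{3} + \frac{2 C}{3}$ ($I{\left(C \right)} = 4 - \frac{\left(-2\right) \left(C + 2\right)}{3} = 4 - \frac{\left(-2\right) \left(2 + C\right)}{3} = 4 - \frac{-4 - 2 C}{3} = 4 + \left(\frac{4}{3} + \frac{2 C}{3}\right) = \frac{16}{3} + \frac{2 C}{3}$)
$Y = -1$
$a = 0$ ($a = \left(-1\right) 0 = 0$)
$v = - \frac{33395}{65772}$ ($v = \frac{1094}{-2436} + \frac{\frac{16}{3} + \frac{2}{3} \left(-27\right)}{216} = 1094 \left(- \frac{1}{2436}\right) + \left(\frac{16}{3} - 18\right) \frac{1}{216} = - \frac{547}{1218} - \frac{19}{324} = - \frac{33395}{65772} \approx -0.50774$)
$a v = 0 \left(- \frac{33395}{65772}\right) = 0$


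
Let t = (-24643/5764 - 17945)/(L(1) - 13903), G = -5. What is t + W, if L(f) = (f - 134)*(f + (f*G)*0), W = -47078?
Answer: -3808671701689/80903504 ≈ -47077.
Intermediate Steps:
L(f) = f*(-134 + f) (L(f) = (f - 134)*(f + (f*(-5))*0) = (-134 + f)*(f - 5*f*0) = (-134 + f)*(f + 0) = (-134 + f)*f = f*(-134 + f))
t = 103459623/80903504 (t = (-24643/5764 - 17945)/(1*(-134 + 1) - 13903) = (-24643*1/5764 - 17945)/(1*(-133) - 13903) = (-24643/5764 - 17945)/(-133 - 13903) = -103459623/5764/(-14036) = -103459623/5764*(-1/14036) = 103459623/80903504 ≈ 1.2788)
t + W = 103459623/80903504 - 47078 = -3808671701689/80903504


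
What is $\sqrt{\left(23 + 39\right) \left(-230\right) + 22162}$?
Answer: $3 \sqrt{878} \approx 88.893$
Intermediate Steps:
$\sqrt{\left(23 + 39\right) \left(-230\right) + 22162} = \sqrt{62 \left(-230\right) + 22162} = \sqrt{-14260 + 22162} = \sqrt{7902} = 3 \sqrt{878}$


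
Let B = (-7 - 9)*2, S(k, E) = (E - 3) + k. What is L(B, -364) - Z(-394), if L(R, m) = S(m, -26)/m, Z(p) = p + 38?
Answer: 129977/364 ≈ 357.08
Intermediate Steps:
Z(p) = 38 + p
S(k, E) = -3 + E + k (S(k, E) = (-3 + E) + k = -3 + E + k)
B = -32 (B = -16*2 = -32)
L(R, m) = (-29 + m)/m (L(R, m) = (-3 - 26 + m)/m = (-29 + m)/m)
L(B, -364) - Z(-394) = (-29 - 364)/(-364) - (38 - 394) = -1/364*(-393) - 1*(-356) = 393/364 + 356 = 129977/364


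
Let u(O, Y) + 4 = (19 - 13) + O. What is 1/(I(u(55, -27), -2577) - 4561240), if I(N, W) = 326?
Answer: -1/4560914 ≈ -2.1925e-7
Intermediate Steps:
u(O, Y) = 2 + O (u(O, Y) = -4 + ((19 - 13) + O) = -4 + (6 + O) = 2 + O)
1/(I(u(55, -27), -2577) - 4561240) = 1/(326 - 4561240) = 1/(-4560914) = -1/4560914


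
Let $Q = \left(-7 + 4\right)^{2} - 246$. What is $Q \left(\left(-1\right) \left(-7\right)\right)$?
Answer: $-1659$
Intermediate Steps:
$Q = -237$ ($Q = \left(-3\right)^{2} - 246 = 9 - 246 = -237$)
$Q \left(\left(-1\right) \left(-7\right)\right) = - 237 \left(\left(-1\right) \left(-7\right)\right) = \left(-237\right) 7 = -1659$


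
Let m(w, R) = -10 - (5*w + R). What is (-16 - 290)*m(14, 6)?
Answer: 26316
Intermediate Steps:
m(w, R) = -10 - R - 5*w (m(w, R) = -10 - (R + 5*w) = -10 + (-R - 5*w) = -10 - R - 5*w)
(-16 - 290)*m(14, 6) = (-16 - 290)*(-10 - 1*6 - 5*14) = -306*(-10 - 6 - 70) = -306*(-86) = 26316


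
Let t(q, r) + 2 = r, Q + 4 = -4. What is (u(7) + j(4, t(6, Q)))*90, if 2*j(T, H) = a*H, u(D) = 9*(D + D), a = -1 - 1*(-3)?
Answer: 10440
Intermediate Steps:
Q = -8 (Q = -4 - 4 = -8)
a = 2 (a = -1 + 3 = 2)
u(D) = 18*D (u(D) = 9*(2*D) = 18*D)
t(q, r) = -2 + r
j(T, H) = H (j(T, H) = (2*H)/2 = H)
(u(7) + j(4, t(6, Q)))*90 = (18*7 + (-2 - 8))*90 = (126 - 10)*90 = 116*90 = 10440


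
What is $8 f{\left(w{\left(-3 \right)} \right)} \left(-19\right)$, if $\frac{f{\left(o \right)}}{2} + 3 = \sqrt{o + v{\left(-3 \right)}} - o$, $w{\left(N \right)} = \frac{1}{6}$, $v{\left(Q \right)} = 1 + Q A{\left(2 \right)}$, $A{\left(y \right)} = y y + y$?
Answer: $\frac{2888}{3} - \frac{152 i \sqrt{606}}{3} \approx 962.67 - 1247.3 i$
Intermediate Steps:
$A{\left(y \right)} = y + y^{2}$ ($A{\left(y \right)} = y^{2} + y = y + y^{2}$)
$v{\left(Q \right)} = 1 + 6 Q$ ($v{\left(Q \right)} = 1 + Q 2 \left(1 + 2\right) = 1 + Q 2 \cdot 3 = 1 + Q 6 = 1 + 6 Q$)
$w{\left(N \right)} = \frac{1}{6}$
$f{\left(o \right)} = -6 - 2 o + 2 \sqrt{-17 + o}$ ($f{\left(o \right)} = -6 + 2 \left(\sqrt{o + \left(1 + 6 \left(-3\right)\right)} - o\right) = -6 + 2 \left(\sqrt{o + \left(1 - 18\right)} - o\right) = -6 + 2 \left(\sqrt{o - 17} - o\right) = -6 + 2 \left(\sqrt{-17 + o} - o\right) = -6 - \left(- 2 \sqrt{-17 + o} + 2 o\right) = -6 - 2 o + 2 \sqrt{-17 + o}$)
$8 f{\left(w{\left(-3 \right)} \right)} \left(-19\right) = 8 \left(-6 - \frac{1}{3} + 2 \sqrt{-17 + \frac{1}{6}}\right) \left(-19\right) = 8 \left(-6 - \frac{1}{3} + 2 \sqrt{- \frac{101}{6}}\right) \left(-19\right) = 8 \left(-6 - \frac{1}{3} + 2 \frac{i \sqrt{606}}{6}\right) \left(-19\right) = 8 \left(-6 - \frac{1}{3} + \frac{i \sqrt{606}}{3}\right) \left(-19\right) = 8 \left(- \frac{19}{3} + \frac{i \sqrt{606}}{3}\right) \left(-19\right) = \left(- \frac{152}{3} + \frac{8 i \sqrt{606}}{3}\right) \left(-19\right) = \frac{2888}{3} - \frac{152 i \sqrt{606}}{3}$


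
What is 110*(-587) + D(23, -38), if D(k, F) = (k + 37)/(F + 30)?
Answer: -129155/2 ≈ -64578.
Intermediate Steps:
D(k, F) = (37 + k)/(30 + F)
110*(-587) + D(23, -38) = 110*(-587) + (37 + 23)/(30 - 38) = -64570 + 60/(-8) = -64570 - 1/8*60 = -64570 - 15/2 = -129155/2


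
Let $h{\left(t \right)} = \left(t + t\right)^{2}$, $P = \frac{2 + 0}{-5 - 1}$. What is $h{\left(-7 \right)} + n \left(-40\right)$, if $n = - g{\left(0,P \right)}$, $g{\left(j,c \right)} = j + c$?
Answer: $\frac{548}{3} \approx 182.67$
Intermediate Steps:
$P = - \frac{1}{3}$ ($P = \frac{2}{-6} = 2 \left(- \frac{1}{6}\right) = - \frac{1}{3} \approx -0.33333$)
$h{\left(t \right)} = 4 t^{2}$ ($h{\left(t \right)} = \left(2 t\right)^{2} = 4 t^{2}$)
$g{\left(j,c \right)} = c + j$
$n = \frac{1}{3}$ ($n = - (- \frac{1}{3} + 0) = \left(-1\right) \left(- \frac{1}{3}\right) = \frac{1}{3} \approx 0.33333$)
$h{\left(-7 \right)} + n \left(-40\right) = 4 \left(-7\right)^{2} + \frac{1}{3} \left(-40\right) = 4 \cdot 49 - \frac{40}{3} = 196 - \frac{40}{3} = \frac{548}{3}$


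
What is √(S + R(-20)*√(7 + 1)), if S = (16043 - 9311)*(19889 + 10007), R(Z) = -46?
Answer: 2*√(50314968 - 23*√2) ≈ 14187.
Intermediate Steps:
S = 201259872 (S = 6732*29896 = 201259872)
√(S + R(-20)*√(7 + 1)) = √(201259872 - 46*√(7 + 1)) = √(201259872 - 92*√2)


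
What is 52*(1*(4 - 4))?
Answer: 0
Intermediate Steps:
52*(1*(4 - 4)) = 52*(1*0) = 52*0 = 0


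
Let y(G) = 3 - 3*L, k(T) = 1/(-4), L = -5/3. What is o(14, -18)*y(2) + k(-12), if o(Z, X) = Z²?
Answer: 6271/4 ≈ 1567.8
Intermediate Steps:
L = -5/3 (L = -5*⅓ = -5/3 ≈ -1.6667)
k(T) = -¼
y(G) = 8 (y(G) = 3 - 3*(-5/3) = 3 + 5 = 8)
o(14, -18)*y(2) + k(-12) = 14²*8 - ¼ = 196*8 - ¼ = 1568 - ¼ = 6271/4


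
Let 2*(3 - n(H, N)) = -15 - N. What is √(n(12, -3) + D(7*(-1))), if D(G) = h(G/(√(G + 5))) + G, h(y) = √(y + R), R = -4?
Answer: √(8 + 2*√2*√(-8 + 7*I*√2))/2 ≈ 1.8605 + 0.61177*I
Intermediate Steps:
n(H, N) = 21/2 + N/2 (n(H, N) = 3 - (-15 - N)/2 = 3 + (15/2 + N/2) = 21/2 + N/2)
h(y) = √(-4 + y) (h(y) = √(y - 4) = √(-4 + y))
D(G) = G + √(-4 + G/√(5 + G)) (D(G) = √(-4 + G/(√(G + 5))) + G = √(-4 + G/(√(5 + G))) + G = √(-4 + G/√(5 + G)) + G = G + √(-4 + G/√(5 + G)))
√(n(12, -3) + D(7*(-1))) = √((21/2 + (½)*(-3)) + (7*(-1) + √(-4 + (7*(-1))/√(5 + 7*(-1))))) = √((21/2 - 3/2) + (-7 + √(-4 - 7/√(5 - 7)))) = √(9 + (-7 + √(-4 - (-7)*I*√2/2))) = √(9 + (-7 + √(-4 + 7*I*√2/2))) = √(2 + √(-4 + 7*I*√2/2))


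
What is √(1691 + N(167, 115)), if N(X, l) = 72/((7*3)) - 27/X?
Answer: √2315319062/1169 ≈ 41.161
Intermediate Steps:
N(X, l) = 24/7 - 27/X (N(X, l) = 72/21 - 27/X = 72*(1/21) - 27/X = 24/7 - 27/X)
√(1691 + N(167, 115)) = √(1691 + (24/7 - 27/167)) = √(1691 + 3819/1169) = √(1980598/1169) = √2315319062/1169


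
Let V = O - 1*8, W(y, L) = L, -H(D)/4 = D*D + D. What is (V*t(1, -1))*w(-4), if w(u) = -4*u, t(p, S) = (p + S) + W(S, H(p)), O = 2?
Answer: 768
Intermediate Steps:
H(D) = -4*D - 4*D² (H(D) = -4*(D*D + D) = -4*(D² + D) = -4*(D + D²) = -4*D - 4*D²)
V = -6 (V = 2 - 1*8 = 2 - 8 = -6)
t(p, S) = S + p - 4*p*(1 + p) (t(p, S) = (p + S) - 4*p*(1 + p) = (S + p) - 4*p*(1 + p) = S + p - 4*p*(1 + p))
(V*t(1, -1))*w(-4) = (-6*(-1 + 1 - 4*1*(1 + 1)))*(-4*(-4)) = -6*(-1 + 1 - 4*1*2)*16 = -6*(-1 + 1 - 8)*16 = -6*(-8)*16 = 48*16 = 768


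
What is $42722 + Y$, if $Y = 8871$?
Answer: $51593$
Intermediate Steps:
$42722 + Y = 42722 + 8871 = 51593$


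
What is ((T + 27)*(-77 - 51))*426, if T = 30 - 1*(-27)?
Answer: -4580352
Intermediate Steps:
T = 57 (T = 30 + 27 = 57)
((T + 27)*(-77 - 51))*426 = ((57 + 27)*(-77 - 51))*426 = (84*(-128))*426 = -10752*426 = -4580352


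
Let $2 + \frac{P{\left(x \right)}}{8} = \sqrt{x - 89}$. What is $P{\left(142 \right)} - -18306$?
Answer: $18290 + 8 \sqrt{53} \approx 18348.0$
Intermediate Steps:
$P{\left(x \right)} = -16 + 8 \sqrt{-89 + x}$ ($P{\left(x \right)} = -16 + 8 \sqrt{x - 89} = -16 + 8 \sqrt{-89 + x}$)
$P{\left(142 \right)} - -18306 = \left(-16 + 8 \sqrt{-89 + 142}\right) - -18306 = \left(-16 + 8 \sqrt{53}\right) + 18306 = 18290 + 8 \sqrt{53}$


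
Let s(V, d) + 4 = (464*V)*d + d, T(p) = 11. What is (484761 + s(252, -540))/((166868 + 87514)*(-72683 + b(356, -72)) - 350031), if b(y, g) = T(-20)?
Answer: 62656903/18486798735 ≈ 0.0033893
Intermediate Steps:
b(y, g) = 11
s(V, d) = -4 + d + 464*V*d (s(V, d) = -4 + ((464*V)*d + d) = -4 + (464*V*d + d) = -4 + (d + 464*V*d) = -4 + d + 464*V*d)
(484761 + s(252, -540))/((166868 + 87514)*(-72683 + b(356, -72)) - 350031) = (484761 + (-4 - 540 + 464*252*(-540)))/((166868 + 87514)*(-72683 + 11) - 350031) = (484761 + (-4 - 540 - 63141120))/(254382*(-72672) - 350031) = (484761 - 63141664)/(-18486448704 - 350031) = -62656903/(-18486798735) = -62656903*(-1/18486798735) = 62656903/18486798735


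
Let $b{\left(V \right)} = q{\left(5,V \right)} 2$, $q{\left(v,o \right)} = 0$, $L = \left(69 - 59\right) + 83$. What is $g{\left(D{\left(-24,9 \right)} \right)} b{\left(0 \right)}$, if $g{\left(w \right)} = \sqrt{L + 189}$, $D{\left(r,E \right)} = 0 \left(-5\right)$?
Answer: $0$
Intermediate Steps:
$L = 93$ ($L = \left(69 - 59\right) + 83 = 10 + 83 = 93$)
$D{\left(r,E \right)} = 0$
$b{\left(V \right)} = 0$ ($b{\left(V \right)} = 0 \cdot 2 = 0$)
$g{\left(w \right)} = \sqrt{282}$ ($g{\left(w \right)} = \sqrt{93 + 189} = \sqrt{282}$)
$g{\left(D{\left(-24,9 \right)} \right)} b{\left(0 \right)} = \sqrt{282} \cdot 0 = 0$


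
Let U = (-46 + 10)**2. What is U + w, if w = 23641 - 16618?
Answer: 8319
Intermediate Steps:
w = 7023
U = 1296 (U = (-36)**2 = 1296)
U + w = 1296 + 7023 = 8319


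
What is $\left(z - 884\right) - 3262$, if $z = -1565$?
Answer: $-5711$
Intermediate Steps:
$\left(z - 884\right) - 3262 = \left(-1565 - 884\right) - 3262 = -2449 - 3262 = -5711$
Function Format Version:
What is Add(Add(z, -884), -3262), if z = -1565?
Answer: -5711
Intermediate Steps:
Add(Add(z, -884), -3262) = Add(Add(-1565, -884), -3262) = Add(-2449, -3262) = -5711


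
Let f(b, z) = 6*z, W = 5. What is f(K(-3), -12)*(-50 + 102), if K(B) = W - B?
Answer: -3744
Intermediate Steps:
K(B) = 5 - B
f(K(-3), -12)*(-50 + 102) = (6*(-12))*(-50 + 102) = -72*52 = -3744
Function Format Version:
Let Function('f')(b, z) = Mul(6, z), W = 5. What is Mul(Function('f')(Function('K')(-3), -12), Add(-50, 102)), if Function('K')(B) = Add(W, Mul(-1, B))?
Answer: -3744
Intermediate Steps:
Function('K')(B) = Add(5, Mul(-1, B))
Mul(Function('f')(Function('K')(-3), -12), Add(-50, 102)) = Mul(Mul(6, -12), Add(-50, 102)) = Mul(-72, 52) = -3744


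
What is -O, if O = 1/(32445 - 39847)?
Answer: 1/7402 ≈ 0.00013510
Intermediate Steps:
O = -1/7402 (O = 1/(-7402) = -1/7402 ≈ -0.00013510)
-O = -1*(-1/7402) = 1/7402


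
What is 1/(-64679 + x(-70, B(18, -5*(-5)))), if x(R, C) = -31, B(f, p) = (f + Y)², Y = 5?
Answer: -1/64710 ≈ -1.5454e-5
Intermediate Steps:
B(f, p) = (5 + f)² (B(f, p) = (f + 5)² = (5 + f)²)
1/(-64679 + x(-70, B(18, -5*(-5)))) = 1/(-64679 - 31) = 1/(-64710) = -1/64710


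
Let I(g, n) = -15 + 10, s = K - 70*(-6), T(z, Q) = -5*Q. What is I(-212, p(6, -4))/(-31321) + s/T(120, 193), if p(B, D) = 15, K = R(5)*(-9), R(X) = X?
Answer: -2348110/6044953 ≈ -0.38844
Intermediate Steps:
K = -45 (K = 5*(-9) = -45)
s = 375 (s = -45 - 70*(-6) = -45 + 420 = 375)
I(g, n) = -5
I(-212, p(6, -4))/(-31321) + s/T(120, 193) = -5/(-31321) + 375/((-5*193)) = -5*(-1/31321) + 375/(-965) = 5/31321 + 375*(-1/965) = 5/31321 - 75/193 = -2348110/6044953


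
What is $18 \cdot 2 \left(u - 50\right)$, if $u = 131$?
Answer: $2916$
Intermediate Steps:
$18 \cdot 2 \left(u - 50\right) = 18 \cdot 2 \left(131 - 50\right) = 36 \cdot 81 = 2916$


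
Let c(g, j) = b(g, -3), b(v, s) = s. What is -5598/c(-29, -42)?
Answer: 1866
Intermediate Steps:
c(g, j) = -3
-5598/c(-29, -42) = -5598/(-3) = -5598*(-⅓) = 1866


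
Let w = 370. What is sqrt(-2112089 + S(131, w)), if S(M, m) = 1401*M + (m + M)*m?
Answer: 2*I*sqrt(435797) ≈ 1320.3*I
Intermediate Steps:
S(M, m) = 1401*M + m*(M + m) (S(M, m) = 1401*M + (M + m)*m = 1401*M + m*(M + m))
sqrt(-2112089 + S(131, w)) = sqrt(-2112089 + (370**2 + 1401*131 + 131*370)) = sqrt(-2112089 + (136900 + 183531 + 48470)) = sqrt(-2112089 + 368901) = sqrt(-1743188) = 2*I*sqrt(435797)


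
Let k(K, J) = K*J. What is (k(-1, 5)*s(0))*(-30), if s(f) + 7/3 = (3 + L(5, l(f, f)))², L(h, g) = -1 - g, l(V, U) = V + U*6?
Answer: 250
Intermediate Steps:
l(V, U) = V + 6*U
s(f) = -7/3 + (2 - 7*f)² (s(f) = -7/3 + (3 + (-1 - (f + 6*f)))² = -7/3 + (3 + (-1 - 7*f))² = -7/3 + (2 - 7*f)²)
k(K, J) = J*K
(k(-1, 5)*s(0))*(-30) = ((5*(-1))*(-7/3 + (-2 + 7*0)²))*(-30) = -5*(-7/3 + (-2 + 0)²)*(-30) = -5*(-7/3 + (-2)²)*(-30) = -5*(-7/3 + 4)*(-30) = -5*5/3*(-30) = -25/3*(-30) = 250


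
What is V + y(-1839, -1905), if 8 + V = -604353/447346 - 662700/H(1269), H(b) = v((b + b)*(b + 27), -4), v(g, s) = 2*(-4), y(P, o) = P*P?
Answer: 774970836410/223673 ≈ 3.4647e+6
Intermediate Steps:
y(P, o) = P²
v(g, s) = -8
H(b) = -8
V = 18526420577/223673 (V = -8 + (-604353/447346 - 662700/(-8)) = -8 + (-604353*1/447346 - 662700*(-⅛)) = -8 + (-604353/447346 + 165675/2) = -8 + 18528209961/223673 = 18526420577/223673 ≈ 82828.)
V + y(-1839, -1905) = 18526420577/223673 + (-1839)² = 18526420577/223673 + 3381921 = 774970836410/223673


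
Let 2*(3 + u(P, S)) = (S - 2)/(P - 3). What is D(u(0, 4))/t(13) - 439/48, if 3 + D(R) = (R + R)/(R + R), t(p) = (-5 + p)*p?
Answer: -5719/624 ≈ -9.1651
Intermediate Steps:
t(p) = p*(-5 + p)
u(P, S) = -3 + (-2 + S)/(2*(-3 + P)) (u(P, S) = -3 + ((S - 2)/(P - 3))/2 = -3 + ((-2 + S)/(-3 + P))/2 = -3 + (-2 + S)/(2*(-3 + P)))
D(R) = -2 (D(R) = -3 + (R + R)/(R + R) = -3 + (2*R)/((2*R)) = -3 + (2*R)*(1/(2*R)) = -3 + 1 = -2)
D(u(0, 4))/t(13) - 439/48 = -2*1/(13*(-5 + 13)) - 439/48 = -2/(13*8) - 439*1/48 = -2/104 - 439/48 = -2*1/104 - 439/48 = -1/52 - 439/48 = -5719/624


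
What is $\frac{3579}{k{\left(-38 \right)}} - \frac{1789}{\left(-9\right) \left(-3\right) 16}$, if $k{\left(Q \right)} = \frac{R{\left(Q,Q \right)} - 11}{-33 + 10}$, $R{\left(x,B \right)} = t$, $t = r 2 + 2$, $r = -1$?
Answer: $\frac{35541265}{4752} \approx 7479.2$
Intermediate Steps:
$t = 0$ ($t = \left(-1\right) 2 + 2 = -2 + 2 = 0$)
$R{\left(x,B \right)} = 0$
$k{\left(Q \right)} = \frac{11}{23}$ ($k{\left(Q \right)} = \frac{0 - 11}{-33 + 10} = - \frac{11}{-23} = \left(-11\right) \left(- \frac{1}{23}\right) = \frac{11}{23}$)
$\frac{3579}{k{\left(-38 \right)}} - \frac{1789}{\left(-9\right) \left(-3\right) 16} = \frac{3579}{\frac{11}{23}} - \frac{1789}{\left(-9\right) \left(-3\right) 16} = 3579 \cdot \frac{23}{11} - \frac{1789}{27 \cdot 16} = \frac{82317}{11} - \frac{1789}{432} = \frac{35541265}{4752}$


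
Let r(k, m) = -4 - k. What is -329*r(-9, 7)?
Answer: -1645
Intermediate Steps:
-329*r(-9, 7) = -329*(-4 - 1*(-9)) = -329*(-4 + 9) = -329*5 = -1645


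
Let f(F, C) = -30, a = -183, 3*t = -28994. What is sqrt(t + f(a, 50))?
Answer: 2*I*sqrt(21813)/3 ≈ 98.462*I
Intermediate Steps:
t = -28994/3 (t = (1/3)*(-28994) = -28994/3 ≈ -9664.7)
sqrt(t + f(a, 50)) = sqrt(-28994/3 - 30) = sqrt(-29084/3) = 2*I*sqrt(21813)/3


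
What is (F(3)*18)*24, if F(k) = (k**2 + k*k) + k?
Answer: 9072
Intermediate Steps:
F(k) = k + 2*k**2 (F(k) = (k**2 + k**2) + k = 2*k**2 + k = k + 2*k**2)
(F(3)*18)*24 = ((3*(1 + 2*3))*18)*24 = ((3*(1 + 6))*18)*24 = ((3*7)*18)*24 = (21*18)*24 = 378*24 = 9072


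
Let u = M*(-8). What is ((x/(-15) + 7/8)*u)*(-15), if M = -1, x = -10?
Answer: -185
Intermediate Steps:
u = 8 (u = -1*(-8) = 8)
((x/(-15) + 7/8)*u)*(-15) = ((-10/(-15) + 7/8)*8)*(-15) = ((-10*(-1/15) + 7*(⅛))*8)*(-15) = ((⅔ + 7/8)*8)*(-15) = ((37/24)*8)*(-15) = (37/3)*(-15) = -185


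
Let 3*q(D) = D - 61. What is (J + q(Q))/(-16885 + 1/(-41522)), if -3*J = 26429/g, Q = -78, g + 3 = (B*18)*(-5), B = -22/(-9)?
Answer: 189672496/469035211599 ≈ 0.00040439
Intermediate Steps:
B = 22/9 (B = -22*(-1/9) = 22/9 ≈ 2.4444)
g = -223 (g = -3 + ((22/9)*18)*(-5) = -3 + 44*(-5) = -3 - 220 = -223)
q(D) = -61/3 + D/3 (q(D) = (D - 61)/3 = (-61 + D)/3 = -61/3 + D/3)
J = 26429/669 (J = -26429/(3*(-223)) = -26429*(-1)/(3*223) = -1/3*(-26429/223) = 26429/669 ≈ 39.505)
(J + q(Q))/(-16885 + 1/(-41522)) = (26429/669 + (-61/3 + (1/3)*(-78)))/(-16885 + 1/(-41522)) = (26429/669 + (-61/3 - 26))/(-16885 - 1/41522) = (26429/669 - 139/3)/(-701098971/41522) = -4568/669*(-41522/701098971) = 189672496/469035211599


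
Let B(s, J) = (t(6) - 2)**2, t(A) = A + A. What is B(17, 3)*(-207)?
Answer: -20700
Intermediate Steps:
t(A) = 2*A
B(s, J) = 100 (B(s, J) = (2*6 - 2)**2 = (12 - 2)**2 = 10**2 = 100)
B(17, 3)*(-207) = 100*(-207) = -20700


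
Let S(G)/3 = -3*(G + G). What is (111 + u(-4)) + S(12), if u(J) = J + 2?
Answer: -107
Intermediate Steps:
S(G) = -18*G (S(G) = 3*(-3*(G + G)) = 3*(-6*G) = -18*G)
u(J) = 2 + J
(111 + u(-4)) + S(12) = (111 + (2 - 4)) - 18*12 = (111 - 2) - 216 = 109 - 216 = -107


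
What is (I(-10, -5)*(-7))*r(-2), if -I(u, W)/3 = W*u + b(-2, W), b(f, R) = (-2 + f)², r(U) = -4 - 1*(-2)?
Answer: -2772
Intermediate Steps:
r(U) = -2 (r(U) = -4 + 2 = -2)
I(u, W) = -48 - 3*W*u (I(u, W) = -3*(W*u + (-2 - 2)²) = -3*(W*u + (-4)²) = -3*(W*u + 16) = -3*(16 + W*u) = -48 - 3*W*u)
(I(-10, -5)*(-7))*r(-2) = ((-48 - 3*(-5)*(-10))*(-7))*(-2) = ((-48 - 150)*(-7))*(-2) = -198*(-7)*(-2) = 1386*(-2) = -2772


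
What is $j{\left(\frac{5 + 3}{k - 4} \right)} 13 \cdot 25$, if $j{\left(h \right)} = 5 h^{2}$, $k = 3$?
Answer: $104000$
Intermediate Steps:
$j{\left(\frac{5 + 3}{k - 4} \right)} 13 \cdot 25 = 5 \left(\frac{5 + 3}{3 - 4}\right)^{2} \cdot 13 \cdot 25 = 5 \left(\frac{8}{-1}\right)^{2} \cdot 13 \cdot 25 = 5 \left(8 \left(-1\right)\right)^{2} \cdot 13 \cdot 25 = 5 \left(-8\right)^{2} \cdot 13 \cdot 25 = 5 \cdot 64 \cdot 13 \cdot 25 = 320 \cdot 13 \cdot 25 = 4160 \cdot 25 = 104000$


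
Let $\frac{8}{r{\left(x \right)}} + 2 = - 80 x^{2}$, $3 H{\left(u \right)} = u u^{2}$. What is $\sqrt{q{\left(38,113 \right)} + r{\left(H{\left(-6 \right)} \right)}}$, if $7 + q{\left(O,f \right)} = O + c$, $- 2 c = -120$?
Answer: $\frac{\sqrt{3912870343767}}{207361} \approx 9.5394$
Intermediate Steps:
$c = 60$ ($c = \left(- \frac{1}{2}\right) \left(-120\right) = 60$)
$q{\left(O,f \right)} = 53 + O$ ($q{\left(O,f \right)} = -7 + \left(O + 60\right) = -7 + \left(60 + O\right) = 53 + O$)
$H{\left(u \right)} = \frac{u^{3}}{3}$ ($H{\left(u \right)} = \frac{u u^{2}}{3} = \frac{u^{3}}{3}$)
$r{\left(x \right)} = \frac{8}{-2 - 80 x^{2}}$
$\sqrt{q{\left(38,113 \right)} + r{\left(H{\left(-6 \right)} \right)}} = \sqrt{\left(53 + 38\right) - \frac{4}{1 + 40 \left(\frac{\left(-6\right)^{3}}{3}\right)^{2}}} = \sqrt{91 - \frac{4}{1 + 40 \left(\frac{1}{3} \left(-216\right)\right)^{2}}} = \sqrt{91 - \frac{4}{1 + 40 \left(-72\right)^{2}}} = \sqrt{91 - \frac{4}{1 + 40 \cdot 5184}} = \sqrt{91 - \frac{4}{1 + 207360}} = \sqrt{91 - \frac{4}{207361}} = \sqrt{\frac{18869847}{207361}} = \frac{\sqrt{3912870343767}}{207361}$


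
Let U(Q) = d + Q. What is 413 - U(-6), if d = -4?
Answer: 423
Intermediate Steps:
U(Q) = -4 + Q
413 - U(-6) = 413 - (-4 - 6) = 413 - 1*(-10) = 413 + 10 = 423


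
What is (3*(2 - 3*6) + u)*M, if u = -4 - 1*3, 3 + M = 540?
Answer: -29535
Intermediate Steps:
M = 537 (M = -3 + 540 = 537)
u = -7 (u = -4 - 3 = -7)
(3*(2 - 3*6) + u)*M = (3*(2 - 3*6) - 7)*537 = (3*(2 - 18) - 7)*537 = (3*(-16) - 7)*537 = (-48 - 7)*537 = -55*537 = -29535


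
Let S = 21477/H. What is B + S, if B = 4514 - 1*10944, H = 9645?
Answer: -20665291/3215 ≈ -6427.8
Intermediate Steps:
B = -6430 (B = 4514 - 10944 = -6430)
S = 7159/3215 (S = 21477/9645 = 21477*(1/9645) = 7159/3215 ≈ 2.2267)
B + S = -6430 + 7159/3215 = -20665291/3215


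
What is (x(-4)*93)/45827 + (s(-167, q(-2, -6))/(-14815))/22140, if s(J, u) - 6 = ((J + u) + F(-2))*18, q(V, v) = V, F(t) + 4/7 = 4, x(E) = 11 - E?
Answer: 53398569244/1753668453915 ≈ 0.030450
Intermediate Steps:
F(t) = 24/7 (F(t) = -4/7 + 4 = 24/7)
s(J, u) = 474/7 + 18*J + 18*u (s(J, u) = 6 + ((J + u) + 24/7)*18 = 6 + (24/7 + J + u)*18 = 6 + (432/7 + 18*J + 18*u) = 474/7 + 18*J + 18*u)
(x(-4)*93)/45827 + (s(-167, q(-2, -6))/(-14815))/22140 = ((11 - 1*(-4))*93)/45827 + ((474/7 + 18*(-167) + 18*(-2))/(-14815))/22140 = ((11 + 4)*93)*(1/45827) + ((474/7 - 3006 - 36)*(-1/14815))*(1/22140) = (15*93)*(1/45827) - 20820/7*(-1/14815)*(1/22140) = 1395*(1/45827) + (4164/20741)*(1/22140) = 1395/45827 + 347/38267145 = 53398569244/1753668453915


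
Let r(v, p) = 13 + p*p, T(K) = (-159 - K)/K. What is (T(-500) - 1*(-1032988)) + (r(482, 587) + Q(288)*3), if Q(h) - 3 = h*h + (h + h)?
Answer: 814069159/500 ≈ 1.6281e+6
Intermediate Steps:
T(K) = (-159 - K)/K
Q(h) = 3 + h**2 + 2*h (Q(h) = 3 + (h*h + (h + h)) = 3 + (h**2 + 2*h) = 3 + h**2 + 2*h)
r(v, p) = 13 + p**2
(T(-500) - 1*(-1032988)) + (r(482, 587) + Q(288)*3) = ((-159 - 1*(-500))/(-500) - 1*(-1032988)) + ((13 + 587**2) + (3 + 288**2 + 2*288)*3) = (-(-159 + 500)/500 + 1032988) + ((13 + 344569) + (3 + 82944 + 576)*3) = (-1/500*341 + 1032988) + (344582 + 83523*3) = (-341/500 + 1032988) + (344582 + 250569) = 516493659/500 + 595151 = 814069159/500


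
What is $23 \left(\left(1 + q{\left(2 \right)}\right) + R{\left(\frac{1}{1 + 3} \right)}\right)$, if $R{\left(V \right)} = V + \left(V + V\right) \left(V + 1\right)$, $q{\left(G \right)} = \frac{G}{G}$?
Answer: $\frac{529}{8} \approx 66.125$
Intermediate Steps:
$q{\left(G \right)} = 1$
$R{\left(V \right)} = V + 2 V \left(1 + V\right)$
$23 \left(\left(1 + q{\left(2 \right)}\right) + R{\left(\frac{1}{1 + 3} \right)}\right) = 23 \left(\left(1 + 1\right) + \frac{3 + \frac{2}{1 + 3}}{1 + 3}\right) = 23 \left(2 + \frac{3 + \frac{2}{4}}{4}\right) = 23 \left(2 + \frac{3 + 2 \cdot \frac{1}{4}}{4}\right) = 23 \left(2 + \frac{3 + \frac{1}{2}}{4}\right) = 23 \left(2 + \frac{1}{4} \cdot \frac{7}{2}\right) = 23 \left(2 + \frac{7}{8}\right) = 23 \cdot \frac{23}{8} = \frac{529}{8}$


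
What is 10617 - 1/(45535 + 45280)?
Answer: 964182854/90815 ≈ 10617.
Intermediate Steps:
10617 - 1/(45535 + 45280) = 10617 - 1/90815 = 964182854/90815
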